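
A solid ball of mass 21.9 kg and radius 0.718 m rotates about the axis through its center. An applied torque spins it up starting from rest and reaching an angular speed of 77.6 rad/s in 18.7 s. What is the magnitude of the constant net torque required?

I = (2/5)MR² = (2/5)(21.9)(0.718)² = 4.516 kg·m².
α = Δω/Δt = (77.6 − 0)/18.7 = 4.150 rad/s².
τ = Iα = (4.516)(4.150) = 18.74 N·m.

τ ≈ 18.7 N·m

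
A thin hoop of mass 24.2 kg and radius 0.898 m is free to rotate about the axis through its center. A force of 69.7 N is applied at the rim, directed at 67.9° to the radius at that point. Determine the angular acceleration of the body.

I = MR² = (24.2)(0.898)² = 19.51 kg·m².
Only the tangential component produces torque: τ = F R sinθ = (69.7)(0.898) sin 67.9° = 57.99 N·m.
From τ = Iα: α = 57.99/19.51 = 2.972 rad/s².

α ≈ 2.97 rad/s²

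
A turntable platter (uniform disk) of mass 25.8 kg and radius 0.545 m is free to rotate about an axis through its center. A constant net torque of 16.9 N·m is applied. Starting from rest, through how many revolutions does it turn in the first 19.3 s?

≈ 131 revolutions

I = ½MR² = (1/2)(25.8)(0.545)² = 3.832 kg·m².
α = τ/I = 16.9/3.832 = 4.411 rad/s².
θ = ½αt² = ½(4.411)(19.3)² = 821.5 rad.
Revolutions = θ/(2π) = 130.7.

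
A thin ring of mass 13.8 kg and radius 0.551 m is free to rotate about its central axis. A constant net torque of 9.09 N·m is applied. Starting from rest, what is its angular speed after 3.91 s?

ω ≈ 8.48 rad/s

I = MR² = (13.8)(0.551)² = 4.190 kg·m².
α = τ/I = 9.09/4.190 = 2.170 rad/s².
ω = ω₀ + αt = 0 + (2.170)(3.91) = 8.483 rad/s.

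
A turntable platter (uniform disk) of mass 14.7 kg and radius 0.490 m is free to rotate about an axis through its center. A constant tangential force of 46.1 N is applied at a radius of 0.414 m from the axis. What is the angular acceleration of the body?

α ≈ 10.8 rad/s²

I = ½MR² = (1/2)(14.7)(0.490)² = 1.765 kg·m².
τ = F·r = (46.1)(0.414) = 19.09 N·m.
Newton's second law for rotation, τ = Iα, gives α = τ/I = 19.09/1.765 = 10.81 rad/s².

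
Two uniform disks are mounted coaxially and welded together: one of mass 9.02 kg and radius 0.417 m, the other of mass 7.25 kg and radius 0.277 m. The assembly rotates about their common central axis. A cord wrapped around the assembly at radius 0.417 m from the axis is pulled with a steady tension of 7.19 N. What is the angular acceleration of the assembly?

I = ½M₁R₁² + ½M₂R₂² = ½(9.02)(0.417)² + ½(7.25)(0.277)² = 1.062 kg·m².
τ = F r = (7.19)(0.417) = 2.998 N·m.
α = τ/I = 2.998/1.062 = 2.822 rad/s².

α ≈ 2.82 rad/s²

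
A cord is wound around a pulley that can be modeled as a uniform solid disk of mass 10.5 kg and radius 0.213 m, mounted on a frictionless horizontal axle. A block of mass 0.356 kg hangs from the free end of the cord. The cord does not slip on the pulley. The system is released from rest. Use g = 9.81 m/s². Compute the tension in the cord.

I = ½MR² = (1/2)(10.5)(0.213)² = 0.2382 kg·m².
Block: mg − T = ma. Pulley: TR = Iα. No-slip: a = αR, so T = (I/R²)a = 5.250·a.
Then mg = (m + 5.250)a, so a = (0.356)(9.81)/(0.356 + 5.250) = 0.6230 m/s².
T = 5.250·a = 3.271 N.

T ≈ 3.27 N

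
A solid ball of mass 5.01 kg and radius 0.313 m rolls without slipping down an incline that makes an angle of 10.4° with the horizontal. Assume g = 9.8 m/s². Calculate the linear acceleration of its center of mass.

a ≈ 1.26 m/s²

Translation along the incline: Mg sinθ − f = Ma.
Rotation about the center: fR = Iα with I = (2/5)MR². No-slip gives a = αR, so f = (I/R²)a = (2/5)M a.
Substituting: Mg sinθ = (1 + 0.4000)Ma, so a = g sinθ/(1 + 0.4000) = (9.8) sin 10.4° / 1.400 = 1.264 m/s².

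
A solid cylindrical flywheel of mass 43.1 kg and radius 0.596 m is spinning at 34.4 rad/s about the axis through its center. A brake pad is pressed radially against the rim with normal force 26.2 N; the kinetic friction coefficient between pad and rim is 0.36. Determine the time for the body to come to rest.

t ≈ 46.8 s

I = ½MR² = (1/2)(43.1)(0.596)² = 7.655 kg·m².
Friction force f = μN = (0.36)(26.2) = 9.432 N at the rim; torque magnitude τ = fR = 5.621 N·m, opposing ω.
|α| = τ/I = 5.621/7.655 = 0.7344 rad/s² (deceleration).
0 = ω₀ − |α|t ⇒ t = ω₀/|α| = 34.4/0.7344 = 46.84 s.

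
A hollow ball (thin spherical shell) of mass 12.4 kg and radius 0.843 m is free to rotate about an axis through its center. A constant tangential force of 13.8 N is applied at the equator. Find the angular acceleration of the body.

I = (2/3)MR² = (2/3)(12.4)(0.843)² = 5.875 kg·m².
τ = F R = (13.8)(0.843) = 11.63 N·m.
From τ = Iα: α = 11.63/5.875 = 1.980 rad/s².

α ≈ 1.98 rad/s²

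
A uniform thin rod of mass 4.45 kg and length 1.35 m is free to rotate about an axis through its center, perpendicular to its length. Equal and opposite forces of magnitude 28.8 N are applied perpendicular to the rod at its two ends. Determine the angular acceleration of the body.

I = (1/12)ML² = (1/12)(4.45)(1.35)² = 0.6758 kg·m².
The couple gives τ = F·(L/2) + F·(L/2) = F L = (28.8)(1.35) = 38.88 N·m.
Newton's second law for rotation, τ = Iα, gives α = τ/I = 38.88/0.6758 = 57.53 rad/s².

α ≈ 57.5 rad/s²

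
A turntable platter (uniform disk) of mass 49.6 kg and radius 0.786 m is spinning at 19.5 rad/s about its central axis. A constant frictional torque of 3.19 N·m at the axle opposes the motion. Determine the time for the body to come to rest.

I = ½MR² = (1/2)(49.6)(0.786)² = 15.32 kg·m².
The net torque has magnitude 3.19 N·m, opposing ω.
|α| = τ/I = 3.190/15.32 = 0.2082 rad/s² (deceleration).
0 = ω₀ − |α|t ⇒ t = ω₀/|α| = 19.5/0.2082 = 93.66 s.

t ≈ 93.7 s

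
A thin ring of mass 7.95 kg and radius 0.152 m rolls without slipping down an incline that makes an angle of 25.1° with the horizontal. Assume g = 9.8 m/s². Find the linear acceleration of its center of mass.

a ≈ 2.08 m/s²

Translation along the incline: Mg sinθ − f = Ma.
Rotation about the center: fR = Iα with I = MR². No-slip gives a = αR, so f = (I/R²)a = M a.
Substituting: Mg sinθ = (1 + 1.000)Ma, so a = g sinθ/(1 + 1.000) = (9.8) sin 25.1° / 2.000 = 2.079 m/s².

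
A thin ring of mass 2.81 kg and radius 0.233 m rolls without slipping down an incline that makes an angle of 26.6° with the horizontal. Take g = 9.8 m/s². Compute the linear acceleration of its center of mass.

Translation along the incline: Mg sinθ − f = Ma.
Rotation about the center: fR = Iα with I = MR². No-slip gives a = αR, so f = (I/R²)a = M a.
Substituting: Mg sinθ = (1 + 1.000)Ma, so a = g sinθ/(1 + 1.000) = (9.8) sin 26.6° / 2.000 = 2.194 m/s².

a ≈ 2.19 m/s²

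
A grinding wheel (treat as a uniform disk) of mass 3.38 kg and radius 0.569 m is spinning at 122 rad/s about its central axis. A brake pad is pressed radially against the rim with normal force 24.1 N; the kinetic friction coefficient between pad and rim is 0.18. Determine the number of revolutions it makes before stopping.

I = ½MR² = (1/2)(3.38)(0.569)² = 0.5472 kg·m².
Friction force f = μN = (0.18)(24.1) = 4.338 N at the rim; torque magnitude τ = fR = 2.468 N·m, opposing ω.
|α| = τ/I = 2.468/0.5472 = 4.511 rad/s² (deceleration).
ω² = ω₀² − 2|α|θ with ω = 0 ⇒ θ = ω₀²/(2|α|) = 1650 rad = 262.6 rev.

≈ 263 revolutions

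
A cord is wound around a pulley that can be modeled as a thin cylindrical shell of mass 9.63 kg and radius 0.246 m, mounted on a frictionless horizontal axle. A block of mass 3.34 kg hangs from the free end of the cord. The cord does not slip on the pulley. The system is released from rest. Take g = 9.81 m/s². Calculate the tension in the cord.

I = MR² = (9.63)(0.246)² = 0.5828 kg·m².
Block: mg − T = ma. Pulley: TR = Iα. No-slip: a = αR, so T = (I/R²)a = 9.630·a.
Then mg = (m + 9.630)a, so a = (3.34)(9.81)/(3.34 + 9.630) = 2.526 m/s².
T = 9.630·a = 24.33 N.

T ≈ 24.3 N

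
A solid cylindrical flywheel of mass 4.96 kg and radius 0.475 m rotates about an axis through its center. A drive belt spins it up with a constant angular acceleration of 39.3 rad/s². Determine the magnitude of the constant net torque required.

I = ½MR² = (1/2)(4.96)(0.475)² = 0.5595 kg·m².
τ = Iα = (0.5595)(39.30) = 21.99 N·m.

τ ≈ 22.0 N·m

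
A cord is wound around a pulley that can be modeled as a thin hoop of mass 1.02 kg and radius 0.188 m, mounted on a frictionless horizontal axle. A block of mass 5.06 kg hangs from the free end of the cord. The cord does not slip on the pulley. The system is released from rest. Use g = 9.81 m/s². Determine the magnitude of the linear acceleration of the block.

I = MR² = (1.02)(0.188)² = 0.03605 kg·m².
Block: mg − T = ma. Pulley: TR = Iα. No-slip: a = αR, so T = (I/R²)a = 1.020·a.
Then mg = (m + 1.020)a, so a = (5.06)(9.81)/(5.06 + 1.020) = 8.164 m/s².

a ≈ 8.16 m/s²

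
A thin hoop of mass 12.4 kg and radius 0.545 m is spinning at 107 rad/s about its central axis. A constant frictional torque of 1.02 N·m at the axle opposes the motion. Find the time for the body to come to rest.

I = MR² = (12.4)(0.545)² = 3.683 kg·m².
The net torque has magnitude 1.02 N·m, opposing ω.
|α| = τ/I = 1.020/3.683 = 0.2769 rad/s² (deceleration).
0 = ω₀ − |α|t ⇒ t = ω₀/|α| = 107/0.2769 = 386.4 s.

t ≈ 386 s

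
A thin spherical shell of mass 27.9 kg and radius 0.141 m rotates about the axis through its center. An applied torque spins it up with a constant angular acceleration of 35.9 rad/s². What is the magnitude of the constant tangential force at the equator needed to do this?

F ≈ 94.2 N

I = (2/3)MR² = (2/3)(27.9)(0.141)² = 0.3698 kg·m².
The required torque is τ = Iα = (0.3698)(35.90) = 13.28 N·m.
A tangential force at the equator gives τ = FR, so F = τ/R = 13.28/0.141 = 94.15 N.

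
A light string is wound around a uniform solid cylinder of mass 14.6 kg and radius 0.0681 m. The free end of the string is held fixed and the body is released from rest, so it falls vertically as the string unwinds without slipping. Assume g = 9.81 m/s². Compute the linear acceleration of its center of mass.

Translation: Mg − T = Ma. Rotation about the center: TR = Iα with I = ½MR².
With a = αR: T = (I/R²)a = (1/2)M a, so Mg = (1 + 0.5000)Ma.
a = g/(1 + 0.5000) = 9.81/1.500 = 6.540 m/s².

a ≈ 6.54 m/s²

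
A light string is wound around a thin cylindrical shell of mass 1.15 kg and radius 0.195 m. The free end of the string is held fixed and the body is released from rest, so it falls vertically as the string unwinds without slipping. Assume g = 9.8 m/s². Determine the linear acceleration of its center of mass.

Translation: Mg − T = Ma. Rotation about the center: TR = Iα with I = MR².
With a = αR: T = (I/R²)a = M a, so Mg = (1 + 1.000)Ma.
a = g/(1 + 1.000) = 9.8/2.000 = 4.900 m/s².

a ≈ 4.90 m/s²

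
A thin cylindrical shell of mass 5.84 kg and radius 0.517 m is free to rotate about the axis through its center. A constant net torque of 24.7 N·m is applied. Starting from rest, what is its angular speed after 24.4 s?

ω ≈ 386 rad/s

I = MR² = (5.84)(0.517)² = 1.561 kg·m².
α = τ/I = 24.7/1.561 = 15.82 rad/s².
ω = ω₀ + αt = 0 + (15.82)(24.4) = 386.1 rad/s.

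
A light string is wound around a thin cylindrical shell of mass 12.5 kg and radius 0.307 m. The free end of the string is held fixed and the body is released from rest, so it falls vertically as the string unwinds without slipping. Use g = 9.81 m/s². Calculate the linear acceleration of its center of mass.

Translation: Mg − T = Ma. Rotation about the center: TR = Iα with I = MR².
With a = αR: T = (I/R²)a = M a, so Mg = (1 + 1.000)Ma.
a = g/(1 + 1.000) = 9.81/2.000 = 4.905 m/s².

a ≈ 4.91 m/s²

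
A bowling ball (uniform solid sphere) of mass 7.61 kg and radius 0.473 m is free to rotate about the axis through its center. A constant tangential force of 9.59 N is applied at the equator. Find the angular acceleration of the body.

I = (2/5)MR² = (2/5)(7.61)(0.473)² = 0.6810 kg·m².
τ = F R = (9.59)(0.473) = 4.536 N·m.
Newton's second law for rotation, τ = Iα, gives α = τ/I = 4.536/0.6810 = 6.661 rad/s².

α ≈ 6.66 rad/s²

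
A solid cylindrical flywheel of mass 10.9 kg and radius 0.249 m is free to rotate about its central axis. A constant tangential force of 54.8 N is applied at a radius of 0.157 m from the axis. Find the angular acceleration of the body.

α ≈ 25.5 rad/s²

I = ½MR² = (1/2)(10.9)(0.249)² = 0.3379 kg·m².
τ = F·r = (54.8)(0.157) = 8.604 N·m.
From τ = Iα: α = 8.604/0.3379 = 25.46 rad/s².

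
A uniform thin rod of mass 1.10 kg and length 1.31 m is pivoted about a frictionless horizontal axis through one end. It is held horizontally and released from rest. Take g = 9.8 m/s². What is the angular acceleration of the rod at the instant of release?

α ≈ 11.2 rad/s²

About the pivot, I = (1/3)ML² = (1/3)(1.10)(1.31)² = 0.6292 kg·m².
The weight acts at the center, a distance L/2 = 0.6550 m from the pivot; τ = Mg(L/2) = 7.061 N·m.
α = τ/I = 7.061/0.6292 = 11.22 rad/s².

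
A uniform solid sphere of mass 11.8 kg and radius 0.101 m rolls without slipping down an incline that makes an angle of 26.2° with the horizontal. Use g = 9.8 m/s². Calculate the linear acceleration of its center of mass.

Translation along the incline: Mg sinθ − f = Ma.
Rotation about the center: fR = Iα with I = (2/5)MR². No-slip gives a = αR, so f = (I/R²)a = (2/5)M a.
Substituting: Mg sinθ = (1 + 0.4000)Ma, so a = g sinθ/(1 + 0.4000) = (9.8) sin 26.2° / 1.400 = 3.091 m/s².

a ≈ 3.09 m/s²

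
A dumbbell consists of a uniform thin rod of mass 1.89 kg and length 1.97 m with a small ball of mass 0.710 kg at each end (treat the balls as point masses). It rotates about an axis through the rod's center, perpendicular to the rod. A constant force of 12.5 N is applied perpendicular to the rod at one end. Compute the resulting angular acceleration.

I_rod = (1/12)ML² = (1/12)(1.89)(1.97)² = 0.6112 kg·m².
I_balls = 2·m·(L/2)² = 2(0.710)(0.9850)² = 1.378 kg·m².
Total I = 1.989 kg·m².
τ = F·(L/2) = (12.5)(0.985) = 12.31 N·m.
α = τ/I = 12.31/1.989 = 6.190 rad/s².

α ≈ 6.19 rad/s²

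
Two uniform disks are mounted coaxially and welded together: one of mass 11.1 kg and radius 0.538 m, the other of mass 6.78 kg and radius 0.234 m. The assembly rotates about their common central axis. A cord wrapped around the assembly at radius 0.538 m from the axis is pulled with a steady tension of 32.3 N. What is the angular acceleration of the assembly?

I = ½M₁R₁² + ½M₂R₂² = ½(11.1)(0.538)² + ½(6.78)(0.234)² = 1.792 kg·m².
τ = F r = (32.3)(0.538) = 17.38 N·m.
α = τ/I = 17.38/1.792 = 9.697 rad/s².

α ≈ 9.70 rad/s²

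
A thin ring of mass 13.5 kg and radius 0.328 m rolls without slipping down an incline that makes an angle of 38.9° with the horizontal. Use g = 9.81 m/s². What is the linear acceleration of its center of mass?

Translation along the incline: Mg sinθ − f = Ma.
Rotation about the center: fR = Iα with I = MR². No-slip gives a = αR, so f = (I/R²)a = M a.
Substituting: Mg sinθ = (1 + 1.000)Ma, so a = g sinθ/(1 + 1.000) = (9.81) sin 38.9° / 2.000 = 3.080 m/s².

a ≈ 3.08 m/s²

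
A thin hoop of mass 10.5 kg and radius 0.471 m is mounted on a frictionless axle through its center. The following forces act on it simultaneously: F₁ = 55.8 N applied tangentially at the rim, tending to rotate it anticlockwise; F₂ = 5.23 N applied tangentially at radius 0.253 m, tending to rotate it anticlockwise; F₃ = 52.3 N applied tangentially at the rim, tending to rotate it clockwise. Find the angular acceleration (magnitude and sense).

α ≈ 1.28 rad/s², anticlockwise

I = MR² = (10.5)(0.471)² = 2.329 kg·m².
Taking anticlockwise as positive: τ₁ = +(55.8)(0.471) = +26.28 N·m; τ₂ = +(5.23)(0.253) = +1.323 N·m; τ₃ = −(52.3)(0.471) = −24.63 N·m.
Net torque τ = 2.972 N·m.
α = τ/I = 2.972/2.329 = 1.276 rad/s².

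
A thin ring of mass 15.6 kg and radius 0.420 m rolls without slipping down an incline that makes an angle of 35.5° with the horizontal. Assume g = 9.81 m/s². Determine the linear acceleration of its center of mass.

a ≈ 2.85 m/s²

Translation along the incline: Mg sinθ − f = Ma.
Rotation about the center: fR = Iα with I = MR². No-slip gives a = αR, so f = (I/R²)a = M a.
Substituting: Mg sinθ = (1 + 1.000)Ma, so a = g sinθ/(1 + 1.000) = (9.81) sin 35.5° / 2.000 = 2.848 m/s².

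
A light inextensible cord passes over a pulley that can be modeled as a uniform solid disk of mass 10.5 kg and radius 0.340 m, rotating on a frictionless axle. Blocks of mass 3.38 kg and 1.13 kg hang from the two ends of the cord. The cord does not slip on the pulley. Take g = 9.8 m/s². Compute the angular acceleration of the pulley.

I = ½MR² = (1/2)(10.5)(0.340)² = 0.6069 kg·m².
Heavier block: m₁g − T₁ = m₁a. Lighter block: T₂ − m₂g = m₂a.
Pulley: (T₁ − T₂)R = Iα = I(a/R), so T₁ − T₂ = (I/R²)a = (1/2)M_p a = 5.250·a.
Adding the three: (m₁ − m₂)g = (m₁ + m₂ + 5.250)a, so a = (3.38 − 1.13)(9.8)/(3.38 + 1.13 + 5.250) = 2.259 m/s².
α = a/R = 2.259/0.340 = 6.645 rad/s².

α ≈ 6.64 rad/s²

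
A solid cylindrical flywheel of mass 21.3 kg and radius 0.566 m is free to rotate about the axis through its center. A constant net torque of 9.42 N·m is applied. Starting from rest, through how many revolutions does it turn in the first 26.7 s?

≈ 157 revolutions

I = ½MR² = (1/2)(21.3)(0.566)² = 3.412 kg·m².
α = τ/I = 9.42/3.412 = 2.761 rad/s².
θ = ½αt² = ½(2.761)(26.7)² = 984.1 rad.
Revolutions = θ/(2π) = 156.6.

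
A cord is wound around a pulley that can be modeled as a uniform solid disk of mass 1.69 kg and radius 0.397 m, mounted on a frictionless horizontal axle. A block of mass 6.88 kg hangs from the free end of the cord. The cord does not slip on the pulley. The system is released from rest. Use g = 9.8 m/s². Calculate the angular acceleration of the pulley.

α ≈ 22.0 rad/s²

I = ½MR² = (1/2)(1.69)(0.397)² = 0.1332 kg·m².
Block: mg − T = ma. Pulley: TR = Iα. No-slip: a = αR, so T = (I/R²)a = 0.8450·a.
Then mg = (m + 0.8450)a, so a = (6.88)(9.8)/(6.88 + 0.8450) = 8.728 m/s².
α = a/R = 8.728/0.397 = 21.98 rad/s².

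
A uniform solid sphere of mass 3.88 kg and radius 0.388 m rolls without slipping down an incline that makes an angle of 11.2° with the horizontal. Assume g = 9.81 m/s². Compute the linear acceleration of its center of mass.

Translation along the incline: Mg sinθ − f = Ma.
Rotation about the center: fR = Iα with I = (2/5)MR². No-slip gives a = αR, so f = (I/R²)a = (2/5)M a.
Substituting: Mg sinθ = (1 + 0.4000)Ma, so a = g sinθ/(1 + 0.4000) = (9.81) sin 11.2° / 1.400 = 1.361 m/s².

a ≈ 1.36 m/s²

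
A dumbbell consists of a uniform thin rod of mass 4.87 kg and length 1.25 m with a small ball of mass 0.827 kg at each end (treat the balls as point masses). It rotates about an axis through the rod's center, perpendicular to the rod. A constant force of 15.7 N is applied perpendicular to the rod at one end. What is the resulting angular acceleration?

I_rod = (1/12)ML² = (1/12)(4.87)(1.25)² = 0.6341 kg·m².
I_balls = 2·m·(L/2)² = 2(0.827)(0.6250)² = 0.6461 kg·m².
Total I = 1.280 kg·m².
τ = F·(L/2) = (15.7)(0.625) = 9.812 N·m.
α = τ/I = 9.812/1.280 = 7.665 rad/s².

α ≈ 7.66 rad/s²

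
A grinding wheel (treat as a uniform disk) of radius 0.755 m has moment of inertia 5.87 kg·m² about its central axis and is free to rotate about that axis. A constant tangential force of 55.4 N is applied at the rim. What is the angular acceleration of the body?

τ = F R = (55.4)(0.755) = 41.83 N·m.
From τ = Iα: α = 41.83/5.870 = 7.126 rad/s².

α ≈ 7.13 rad/s²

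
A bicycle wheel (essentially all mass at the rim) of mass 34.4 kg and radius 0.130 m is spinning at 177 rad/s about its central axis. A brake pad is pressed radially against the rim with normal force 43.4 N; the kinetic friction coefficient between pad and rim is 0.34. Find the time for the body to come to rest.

t ≈ 53.6 s

I = MR² = (34.4)(0.130)² = 0.5814 kg·m².
Friction force f = μN = (0.34)(43.4) = 14.76 N at the rim; torque magnitude τ = fR = 1.918 N·m, opposing ω.
|α| = τ/I = 1.918/0.5814 = 3.300 rad/s² (deceleration).
0 = ω₀ − |α|t ⇒ t = ω₀/|α| = 177/3.300 = 53.64 s.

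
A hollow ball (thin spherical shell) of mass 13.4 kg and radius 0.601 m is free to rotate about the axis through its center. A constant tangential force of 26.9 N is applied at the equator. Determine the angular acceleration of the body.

α ≈ 5.01 rad/s²

I = (2/3)MR² = (2/3)(13.4)(0.601)² = 3.227 kg·m².
τ = F R = (26.9)(0.601) = 16.17 N·m.
Newton's second law for rotation, τ = Iα, gives α = τ/I = 16.17/3.227 = 5.010 rad/s².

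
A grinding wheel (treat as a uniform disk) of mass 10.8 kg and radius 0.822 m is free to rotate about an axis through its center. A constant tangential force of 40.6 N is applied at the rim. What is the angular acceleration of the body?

I = ½MR² = (1/2)(10.8)(0.822)² = 3.649 kg·m².
τ = F R = (40.6)(0.822) = 33.37 N·m.
From τ = Iα: α = 33.37/3.649 = 9.147 rad/s².

α ≈ 9.15 rad/s²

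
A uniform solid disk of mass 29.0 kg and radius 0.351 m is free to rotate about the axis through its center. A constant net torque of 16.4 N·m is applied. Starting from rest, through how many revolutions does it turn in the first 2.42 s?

≈ 4.28 revolutions

I = ½MR² = (1/2)(29.0)(0.351)² = 1.786 kg·m².
α = τ/I = 16.4/1.786 = 9.180 rad/s².
θ = ½αt² = ½(9.180)(2.42)² = 26.88 rad.
Revolutions = θ/(2π) = 4.278.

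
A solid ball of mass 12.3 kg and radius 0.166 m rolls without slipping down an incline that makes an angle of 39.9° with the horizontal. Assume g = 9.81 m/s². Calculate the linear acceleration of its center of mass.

Translation along the incline: Mg sinθ − f = Ma.
Rotation about the center: fR = Iα with I = (2/5)MR². No-slip gives a = αR, so f = (I/R²)a = (2/5)M a.
Substituting: Mg sinθ = (1 + 0.4000)Ma, so a = g sinθ/(1 + 0.4000) = (9.81) sin 39.9° / 1.400 = 4.495 m/s².

a ≈ 4.49 m/s²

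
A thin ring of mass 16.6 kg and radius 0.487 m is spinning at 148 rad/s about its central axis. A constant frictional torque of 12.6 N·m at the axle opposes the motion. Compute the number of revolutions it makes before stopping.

≈ 545 revolutions

I = MR² = (16.6)(0.487)² = 3.937 kg·m².
The net torque has magnitude 12.6 N·m, opposing ω.
|α| = τ/I = 12.60/3.937 = 3.200 rad/s² (deceleration).
ω² = ω₀² − 2|α|θ with ω = 0 ⇒ θ = ω₀²/(2|α|) = 3422 rad = 544.6 rev.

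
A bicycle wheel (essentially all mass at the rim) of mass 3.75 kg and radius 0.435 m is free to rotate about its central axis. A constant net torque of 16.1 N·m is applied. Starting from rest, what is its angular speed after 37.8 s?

ω ≈ 858 rad/s

I = MR² = (3.75)(0.435)² = 0.7096 kg·m².
α = τ/I = 16.1/0.7096 = 22.69 rad/s².
ω = ω₀ + αt = 0 + (22.69)(37.8) = 857.6 rad/s.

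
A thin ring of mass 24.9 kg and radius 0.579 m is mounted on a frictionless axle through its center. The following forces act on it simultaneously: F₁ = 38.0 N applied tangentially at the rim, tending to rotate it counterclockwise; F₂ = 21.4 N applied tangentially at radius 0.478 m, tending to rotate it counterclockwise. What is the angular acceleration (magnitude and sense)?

I = MR² = (24.9)(0.579)² = 8.348 kg·m².
Taking counterclockwise as positive: τ₁ = +(38.0)(0.579) = +22.00 N·m; τ₂ = +(21.4)(0.478) = +10.23 N·m.
Net torque τ = 32.23 N·m.
α = τ/I = 32.23/8.348 = 3.861 rad/s².

α ≈ 3.86 rad/s², counterclockwise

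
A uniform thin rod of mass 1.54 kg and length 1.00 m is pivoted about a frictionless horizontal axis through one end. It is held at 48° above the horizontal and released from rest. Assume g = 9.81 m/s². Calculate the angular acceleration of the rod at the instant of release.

About the pivot, I = (1/3)ML² = (1/3)(1.54)(1.00)² = 0.5133 kg·m².
The weight acts at the center, a distance L/2 = 0.5000 m from the pivot; τ = Mg(L/2) cos 48° = 5.054 N·m.
α = τ/I = 5.054/0.5133 = 9.846 rad/s².

α ≈ 9.85 rad/s²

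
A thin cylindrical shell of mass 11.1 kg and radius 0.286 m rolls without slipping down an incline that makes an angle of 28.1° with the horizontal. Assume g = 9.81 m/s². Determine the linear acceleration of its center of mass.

a ≈ 2.31 m/s²

Translation along the incline: Mg sinθ − f = Ma.
Rotation about the center: fR = Iα with I = MR². No-slip gives a = αR, so f = (I/R²)a = M a.
Substituting: Mg sinθ = (1 + 1.000)Ma, so a = g sinθ/(1 + 1.000) = (9.81) sin 28.1° / 2.000 = 2.310 m/s².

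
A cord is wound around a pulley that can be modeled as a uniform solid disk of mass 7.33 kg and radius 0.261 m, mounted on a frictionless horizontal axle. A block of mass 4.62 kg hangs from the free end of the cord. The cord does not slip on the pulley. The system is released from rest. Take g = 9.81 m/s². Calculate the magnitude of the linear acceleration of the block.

I = ½MR² = (1/2)(7.33)(0.261)² = 0.2497 kg·m².
Block: mg − T = ma. Pulley: TR = Iα. No-slip: a = αR, so T = (I/R²)a = 3.665·a.
Then mg = (m + 3.665)a, so a = (4.62)(9.81)/(4.62 + 3.665) = 5.470 m/s².

a ≈ 5.47 m/s²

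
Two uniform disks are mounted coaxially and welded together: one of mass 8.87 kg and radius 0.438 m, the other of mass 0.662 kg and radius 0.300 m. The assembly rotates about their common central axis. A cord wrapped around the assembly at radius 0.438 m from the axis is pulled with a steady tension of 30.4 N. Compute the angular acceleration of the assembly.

α ≈ 15.1 rad/s²

I = ½M₁R₁² + ½M₂R₂² = ½(8.87)(0.438)² + ½(0.662)(0.300)² = 0.8806 kg·m².
τ = F r = (30.4)(0.438) = 13.32 N·m.
α = τ/I = 13.32/0.8806 = 15.12 rad/s².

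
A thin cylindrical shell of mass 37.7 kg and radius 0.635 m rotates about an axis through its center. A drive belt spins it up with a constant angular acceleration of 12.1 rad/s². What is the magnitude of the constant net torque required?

τ ≈ 184 N·m

I = MR² = (37.7)(0.635)² = 15.20 kg·m².
τ = Iα = (15.20)(12.10) = 183.9 N·m.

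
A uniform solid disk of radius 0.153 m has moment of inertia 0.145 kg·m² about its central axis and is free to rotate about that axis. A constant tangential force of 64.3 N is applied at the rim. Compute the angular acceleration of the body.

τ = F R = (64.3)(0.153) = 9.838 N·m.
From τ = Iα: α = 9.838/0.1450 = 67.85 rad/s².

α ≈ 67.8 rad/s²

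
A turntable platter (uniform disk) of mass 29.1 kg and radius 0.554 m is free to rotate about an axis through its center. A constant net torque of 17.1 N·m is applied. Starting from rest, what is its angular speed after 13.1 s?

I = ½MR² = (1/2)(29.1)(0.554)² = 4.466 kg·m².
α = τ/I = 17.1/4.466 = 3.829 rad/s².
ω = ω₀ + αt = 0 + (3.829)(13.1) = 50.16 rad/s.

ω ≈ 50.2 rad/s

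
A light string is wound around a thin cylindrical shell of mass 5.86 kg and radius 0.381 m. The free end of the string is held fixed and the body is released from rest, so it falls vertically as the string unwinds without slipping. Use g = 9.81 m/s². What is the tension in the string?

T ≈ 28.7 N

Translation: Mg − T = Ma. Rotation about the center: TR = Iα with I = MR².
With a = αR: T = (I/R²)a = M a, so Mg = (1 + 1.000)Ma.
a = g/(1 + 1.000) = 9.81/2.000 = 4.905 m/s².
T = 1.000·M·a = (1.000)(5.86)(4.905) = 28.74 N.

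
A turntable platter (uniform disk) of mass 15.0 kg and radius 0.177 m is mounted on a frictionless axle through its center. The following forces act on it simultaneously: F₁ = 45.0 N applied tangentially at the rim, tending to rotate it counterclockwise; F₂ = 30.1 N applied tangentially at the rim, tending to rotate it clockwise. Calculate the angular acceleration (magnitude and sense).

I = ½MR² = (1/2)(15.0)(0.177)² = 0.2350 kg·m².
Taking counterclockwise as positive: τ₁ = +(45.0)(0.177) = +7.965 N·m; τ₂ = −(30.1)(0.177) = −5.328 N·m.
Net torque τ = 2.637 N·m.
α = τ/I = 2.637/0.2350 = 11.22 rad/s².

α ≈ 11.2 rad/s², counterclockwise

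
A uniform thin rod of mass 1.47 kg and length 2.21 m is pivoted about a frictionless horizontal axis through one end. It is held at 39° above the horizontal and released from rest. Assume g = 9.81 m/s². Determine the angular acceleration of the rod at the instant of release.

About the pivot, I = (1/3)ML² = (1/3)(1.47)(2.21)² = 2.393 kg·m².
The weight acts at the center, a distance L/2 = 1.105 m from the pivot; τ = Mg(L/2) cos 39° = 12.38 N·m.
α = τ/I = 12.38/2.393 = 5.175 rad/s².
(Equivalently α = (3g/(2L)) cos 39° = 5.175 rad/s².)

α ≈ 5.17 rad/s²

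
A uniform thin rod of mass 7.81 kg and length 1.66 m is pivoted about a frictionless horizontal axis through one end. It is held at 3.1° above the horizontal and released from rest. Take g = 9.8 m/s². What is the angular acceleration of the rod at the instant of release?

α ≈ 8.84 rad/s²

About the pivot, I = (1/3)ML² = (1/3)(7.81)(1.66)² = 7.174 kg·m².
The weight acts at the center, a distance L/2 = 0.8300 m from the pivot; τ = Mg(L/2) cos 3.1° = 63.43 N·m.
α = τ/I = 63.43/7.174 = 8.842 rad/s².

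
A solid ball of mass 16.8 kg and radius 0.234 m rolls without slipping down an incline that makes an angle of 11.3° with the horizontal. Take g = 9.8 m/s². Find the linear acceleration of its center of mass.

Translation along the incline: Mg sinθ − f = Ma.
Rotation about the center: fR = Iα with I = (2/5)MR². No-slip gives a = αR, so f = (I/R²)a = (2/5)M a.
Substituting: Mg sinθ = (1 + 0.4000)Ma, so a = g sinθ/(1 + 0.4000) = (9.8) sin 11.3° / 1.400 = 1.372 m/s².

a ≈ 1.37 m/s²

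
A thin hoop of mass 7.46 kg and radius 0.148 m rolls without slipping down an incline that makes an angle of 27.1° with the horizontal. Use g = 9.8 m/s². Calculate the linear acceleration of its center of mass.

Translation along the incline: Mg sinθ − f = Ma.
Rotation about the center: fR = Iα with I = MR². No-slip gives a = αR, so f = (I/R²)a = M a.
Substituting: Mg sinθ = (1 + 1.000)Ma, so a = g sinθ/(1 + 1.000) = (9.8) sin 27.1° / 2.000 = 2.232 m/s².

a ≈ 2.23 m/s²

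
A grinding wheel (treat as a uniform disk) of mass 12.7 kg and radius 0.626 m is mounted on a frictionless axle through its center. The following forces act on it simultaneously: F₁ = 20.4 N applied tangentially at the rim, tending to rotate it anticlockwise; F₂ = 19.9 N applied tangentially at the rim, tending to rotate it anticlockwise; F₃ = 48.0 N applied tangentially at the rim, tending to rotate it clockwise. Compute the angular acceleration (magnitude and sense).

I = ½MR² = (1/2)(12.7)(0.626)² = 2.488 kg·m².
Taking anticlockwise as positive: τ₁ = +(20.4)(0.626) = +12.77 N·m; τ₂ = +(19.9)(0.626) = +12.46 N·m; τ₃ = −(48.0)(0.626) = −30.05 N·m.
Net torque τ = -4.820 N·m.
α = τ/I = -4.820/2.488 = -1.937 rad/s².

α ≈ 1.94 rad/s², clockwise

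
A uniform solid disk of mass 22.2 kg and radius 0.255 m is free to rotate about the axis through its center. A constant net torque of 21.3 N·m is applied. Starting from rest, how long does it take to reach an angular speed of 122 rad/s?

t ≈ 4.13 s

I = ½MR² = (1/2)(22.2)(0.255)² = 0.7218 kg·m².
α = τ/I = 21.3/0.7218 = 29.51 rad/s².
ω = αt ⇒ t = ω/α = 122/29.51 = 4.134 s.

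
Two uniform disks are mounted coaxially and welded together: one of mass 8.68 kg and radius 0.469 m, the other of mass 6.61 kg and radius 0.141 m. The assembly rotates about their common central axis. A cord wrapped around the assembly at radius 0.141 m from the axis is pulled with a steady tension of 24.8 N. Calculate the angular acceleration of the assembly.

α ≈ 3.43 rad/s²

I = ½M₁R₁² + ½M₂R₂² = ½(8.68)(0.469)² + ½(6.61)(0.141)² = 1.020 kg·m².
τ = F r = (24.8)(0.141) = 3.497 N·m.
α = τ/I = 3.497/1.020 = 3.427 rad/s².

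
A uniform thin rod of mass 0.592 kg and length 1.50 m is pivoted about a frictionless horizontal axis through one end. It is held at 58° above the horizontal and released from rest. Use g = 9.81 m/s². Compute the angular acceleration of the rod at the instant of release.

About the pivot, I = (1/3)ML² = (1/3)(0.592)(1.50)² = 0.4440 kg·m².
The weight acts at the center, a distance L/2 = 0.7500 m from the pivot; τ = Mg(L/2) cos 58° = 2.308 N·m.
α = τ/I = 2.308/0.4440 = 5.199 rad/s².
(Equivalently α = (3g/(2L)) cos 58° = 5.199 rad/s².)

α ≈ 5.20 rad/s²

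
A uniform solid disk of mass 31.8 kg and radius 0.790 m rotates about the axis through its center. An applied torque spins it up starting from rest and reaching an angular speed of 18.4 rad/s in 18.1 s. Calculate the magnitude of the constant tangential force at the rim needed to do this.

I = ½MR² = (1/2)(31.8)(0.790)² = 9.923 kg·m².
α = Δω/Δt = (18.4 − 0)/18.1 = 1.017 rad/s².
The required torque is τ = Iα = (9.923)(1.017) = 10.09 N·m.
A tangential force at the rim gives τ = FR, so F = τ/R = 10.09/0.790 = 12.77 N.

F ≈ 12.8 N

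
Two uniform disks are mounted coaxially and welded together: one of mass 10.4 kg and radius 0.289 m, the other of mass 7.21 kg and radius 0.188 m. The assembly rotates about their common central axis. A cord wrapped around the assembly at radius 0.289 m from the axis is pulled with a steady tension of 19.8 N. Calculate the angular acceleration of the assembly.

α ≈ 10.2 rad/s²

I = ½M₁R₁² + ½M₂R₂² = ½(10.4)(0.289)² + ½(7.21)(0.188)² = 0.5617 kg·m².
τ = F r = (19.8)(0.289) = 5.722 N·m.
α = τ/I = 5.722/0.5617 = 10.19 rad/s².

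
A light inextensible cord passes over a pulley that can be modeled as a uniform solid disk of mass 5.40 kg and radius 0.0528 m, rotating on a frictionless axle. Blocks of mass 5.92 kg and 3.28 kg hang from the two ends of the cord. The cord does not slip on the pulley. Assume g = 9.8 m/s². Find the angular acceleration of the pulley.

I = ½MR² = (1/2)(5.40)(0.0528)² = 0.007527 kg·m².
Heavier block: m₁g − T₁ = m₁a. Lighter block: T₂ − m₂g = m₂a.
Pulley: (T₁ − T₂)R = Iα = I(a/R), so T₁ − T₂ = (I/R²)a = (1/2)M_p a = 2.700·a.
Adding the three: (m₁ − m₂)g = (m₁ + m₂ + 2.700)a, so a = (5.92 − 3.28)(9.8)/(5.92 + 3.28 + 2.700) = 2.174 m/s².
α = a/R = 2.174/0.0528 = 41.18 rad/s².

α ≈ 41.2 rad/s²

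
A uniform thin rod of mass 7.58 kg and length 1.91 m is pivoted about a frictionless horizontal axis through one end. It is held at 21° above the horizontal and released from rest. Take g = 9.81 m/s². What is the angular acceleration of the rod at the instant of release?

About the pivot, I = (1/3)ML² = (1/3)(7.58)(1.91)² = 9.218 kg·m².
The weight acts at the center, a distance L/2 = 0.9550 m from the pivot; τ = Mg(L/2) cos 21° = 66.30 N·m.
α = τ/I = 66.30/9.218 = 7.192 rad/s².
(Equivalently α = (3g/(2L)) cos 21° = 7.192 rad/s².)

α ≈ 7.19 rad/s²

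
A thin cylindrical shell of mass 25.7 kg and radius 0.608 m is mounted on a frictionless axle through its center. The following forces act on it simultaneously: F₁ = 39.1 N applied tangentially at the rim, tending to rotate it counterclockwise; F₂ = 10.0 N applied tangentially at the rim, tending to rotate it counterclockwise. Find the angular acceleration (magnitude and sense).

I = MR² = (25.7)(0.608)² = 9.500 kg·m².
Taking counterclockwise as positive: τ₁ = +(39.1)(0.608) = +23.77 N·m; τ₂ = +(10.0)(0.608) = +6.080 N·m.
Net torque τ = 29.85 N·m.
α = τ/I = 29.85/9.500 = 3.142 rad/s².

α ≈ 3.14 rad/s², counterclockwise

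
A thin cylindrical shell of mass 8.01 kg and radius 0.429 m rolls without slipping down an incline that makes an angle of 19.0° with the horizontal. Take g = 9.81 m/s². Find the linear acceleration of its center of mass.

a ≈ 1.60 m/s²

Translation along the incline: Mg sinθ − f = Ma.
Rotation about the center: fR = Iα with I = MR². No-slip gives a = αR, so f = (I/R²)a = M a.
Substituting: Mg sinθ = (1 + 1.000)Ma, so a = g sinθ/(1 + 1.000) = (9.81) sin 19.0° / 2.000 = 1.597 m/s².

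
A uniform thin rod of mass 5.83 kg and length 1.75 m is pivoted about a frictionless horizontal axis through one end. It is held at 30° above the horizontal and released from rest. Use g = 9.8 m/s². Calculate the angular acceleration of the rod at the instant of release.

About the pivot, I = (1/3)ML² = (1/3)(5.83)(1.75)² = 5.951 kg·m².
The weight acts at the center, a distance L/2 = 0.8750 m from the pivot; τ = Mg(L/2) cos 30° = 43.29 N·m.
α = τ/I = 43.29/5.951 = 7.275 rad/s².
(Equivalently α = (3g/(2L)) cos 30° = 7.275 rad/s².)

α ≈ 7.27 rad/s²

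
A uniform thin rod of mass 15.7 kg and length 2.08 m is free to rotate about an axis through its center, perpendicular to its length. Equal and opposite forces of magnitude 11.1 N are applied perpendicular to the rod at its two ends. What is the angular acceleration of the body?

I = (1/12)ML² = (1/12)(15.7)(2.08)² = 5.660 kg·m².
The couple gives τ = F·(L/2) + F·(L/2) = F L = (11.1)(2.08) = 23.09 N·m.
Newton's second law for rotation, τ = Iα, gives α = τ/I = 23.09/5.660 = 4.079 rad/s².

α ≈ 4.08 rad/s²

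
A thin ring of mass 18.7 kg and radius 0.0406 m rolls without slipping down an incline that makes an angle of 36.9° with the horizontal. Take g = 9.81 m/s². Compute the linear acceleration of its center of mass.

a ≈ 2.95 m/s²

Translation along the incline: Mg sinθ − f = Ma.
Rotation about the center: fR = Iα with I = MR². No-slip gives a = αR, so f = (I/R²)a = M a.
Substituting: Mg sinθ = (1 + 1.000)Ma, so a = g sinθ/(1 + 1.000) = (9.81) sin 36.9° / 2.000 = 2.945 m/s².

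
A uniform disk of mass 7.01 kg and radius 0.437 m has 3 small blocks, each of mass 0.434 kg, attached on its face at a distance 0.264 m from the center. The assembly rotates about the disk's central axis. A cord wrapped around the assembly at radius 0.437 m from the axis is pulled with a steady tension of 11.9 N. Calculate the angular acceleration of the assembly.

I_disk = ½MR² = ½(7.01)(0.437)² = 0.6693 kg·m².
I_blocks = 3·m·r² = 3(0.434)(0.264)² = 0.09074 kg·m².
Total I = 0.7601 kg·m².
τ = F r = (11.9)(0.437) = 5.200 N·m.
α = τ/I = 5.200/0.7601 = 6.842 rad/s².

α ≈ 6.84 rad/s²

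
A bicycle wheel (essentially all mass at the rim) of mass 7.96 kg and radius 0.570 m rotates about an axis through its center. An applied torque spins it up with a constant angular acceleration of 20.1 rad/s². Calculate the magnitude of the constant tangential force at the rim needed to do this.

I = MR² = (7.96)(0.570)² = 2.586 kg·m².
The required torque is τ = Iα = (2.586)(20.10) = 51.98 N·m.
A tangential force at the rim gives τ = FR, so F = τ/R = 51.98/0.570 = 91.20 N.

F ≈ 91.2 N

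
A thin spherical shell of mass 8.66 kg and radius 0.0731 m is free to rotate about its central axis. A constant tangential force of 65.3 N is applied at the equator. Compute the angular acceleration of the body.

α ≈ 155 rad/s²

I = (2/3)MR² = (2/3)(8.66)(0.0731)² = 0.03085 kg·m².
τ = F R = (65.3)(0.0731) = 4.773 N·m.
From τ = Iα: α = 4.773/0.03085 = 154.7 rad/s².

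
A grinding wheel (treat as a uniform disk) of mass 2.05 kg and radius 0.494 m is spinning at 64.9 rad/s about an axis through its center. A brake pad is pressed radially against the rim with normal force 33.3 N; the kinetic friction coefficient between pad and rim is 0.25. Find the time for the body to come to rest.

t ≈ 3.95 s

I = ½MR² = (1/2)(2.05)(0.494)² = 0.2501 kg·m².
Friction force f = μN = (0.25)(33.3) = 8.325 N at the rim; torque magnitude τ = fR = 4.113 N·m, opposing ω.
|α| = τ/I = 4.113/0.2501 = 16.44 rad/s² (deceleration).
0 = ω₀ − |α|t ⇒ t = ω₀/|α| = 64.9/16.44 = 3.947 s.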